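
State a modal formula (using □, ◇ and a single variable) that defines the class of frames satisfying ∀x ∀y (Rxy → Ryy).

This is shift-reflexivity; the standard corresponding axiom is T□: □(□r → r).
Suppose □(□r→r) is valid. Take Rxy and set V(r)={w : Ryw}. Then at y, □r holds; since □(□r→r) at x, □r→r at y, so r at y, i.e. Ryy.

□(□r → r)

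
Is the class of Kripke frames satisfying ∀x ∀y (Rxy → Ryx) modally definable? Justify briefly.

Yes — defined by q → □◇q

Yes: it is symmetry, defined by the B schema q → □◇q.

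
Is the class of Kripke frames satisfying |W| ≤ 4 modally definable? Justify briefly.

No — not modally definable

Modal frame validity is preserved under disjoint unions.
Any modal formula valid on each of 5 disjoint one-world frames is valid on their disjoint union (validity is preserved under disjoint unions). Each one-world frame has |W|=1≤4, but the union has |W|=5.
Hence having at most 4 worlds is not modally definable.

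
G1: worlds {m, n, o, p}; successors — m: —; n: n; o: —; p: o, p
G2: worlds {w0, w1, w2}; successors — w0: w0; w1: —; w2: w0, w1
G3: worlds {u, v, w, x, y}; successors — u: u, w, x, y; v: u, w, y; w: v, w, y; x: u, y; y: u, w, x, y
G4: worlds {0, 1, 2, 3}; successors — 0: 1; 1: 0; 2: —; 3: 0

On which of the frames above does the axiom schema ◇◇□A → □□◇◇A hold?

G2, G3

The schema corresponds to a generalized confluence (Geach) condition: ∀x ∀y ∀z ((xR²y ∧ xR²z) → ∃w (yRw ∧ zR²w)).
G1: fails — pR²o, pR²o but no w with oRw and oR²w.
G2: satisfies the condition.
G3: satisfies the condition.
G4: fails — 0R²0, 0R²0 but no w with 0Rw and 0R²w.
Valid on: G2, G3.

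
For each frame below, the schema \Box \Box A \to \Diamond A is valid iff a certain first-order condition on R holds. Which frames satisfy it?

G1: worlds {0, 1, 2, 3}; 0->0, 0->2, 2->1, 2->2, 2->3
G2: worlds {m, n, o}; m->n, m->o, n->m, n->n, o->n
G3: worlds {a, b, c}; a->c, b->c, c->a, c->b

G2

This is the axiom for a generalized confluence (Geach) condition; its first-order frame correspondent is \forall x \exists w (x R^2 w \wedge xRw).
G1: fails — at 1 but no w with 1R²w and 1Rw.
G2: satisfies the condition.
G3: fails — at a but no w with aR²w and aRw.
Valid on: G2.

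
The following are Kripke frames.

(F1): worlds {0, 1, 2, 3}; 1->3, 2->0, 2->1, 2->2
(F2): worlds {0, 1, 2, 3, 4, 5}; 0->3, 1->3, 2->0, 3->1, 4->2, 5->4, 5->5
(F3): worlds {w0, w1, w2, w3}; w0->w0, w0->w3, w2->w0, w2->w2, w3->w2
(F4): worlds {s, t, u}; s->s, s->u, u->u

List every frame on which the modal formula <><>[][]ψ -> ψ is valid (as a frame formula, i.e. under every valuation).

This is the axiom for a generalized confluence (Geach) condition; its first-order frame correspondent is forall x forall y (x R^2 y -> exists w (y R^2 w & x = w)).
(F1): fails — 2R²0 but no w with 0R²w and 2=w.
(F2): fails — 0R²1 but no w with 1R²w and 0=w.
(F3): holds.
(F4): fails — sR²u but no w with uR²w and s=w.

(F3)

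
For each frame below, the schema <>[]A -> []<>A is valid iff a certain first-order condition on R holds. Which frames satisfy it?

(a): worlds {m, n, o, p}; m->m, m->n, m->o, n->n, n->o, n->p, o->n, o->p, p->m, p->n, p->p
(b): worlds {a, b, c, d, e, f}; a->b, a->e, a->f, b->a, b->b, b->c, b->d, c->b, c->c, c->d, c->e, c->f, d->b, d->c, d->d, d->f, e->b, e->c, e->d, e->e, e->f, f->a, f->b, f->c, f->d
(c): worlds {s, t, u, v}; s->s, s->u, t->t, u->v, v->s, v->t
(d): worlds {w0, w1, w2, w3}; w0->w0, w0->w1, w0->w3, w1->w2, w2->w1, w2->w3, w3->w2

The schema corresponds to convergence: forall x forall y forall z (Rxy & Rxz -> exists w (Ryw & Rzw)).
(a): holds.
(b): holds.
(c): fails — Rsu and Rss but u and s have no common successor.
(d): fails — Rw0w1 and Rw0w0 but w1 and w0 have no common successor.

(a), (b)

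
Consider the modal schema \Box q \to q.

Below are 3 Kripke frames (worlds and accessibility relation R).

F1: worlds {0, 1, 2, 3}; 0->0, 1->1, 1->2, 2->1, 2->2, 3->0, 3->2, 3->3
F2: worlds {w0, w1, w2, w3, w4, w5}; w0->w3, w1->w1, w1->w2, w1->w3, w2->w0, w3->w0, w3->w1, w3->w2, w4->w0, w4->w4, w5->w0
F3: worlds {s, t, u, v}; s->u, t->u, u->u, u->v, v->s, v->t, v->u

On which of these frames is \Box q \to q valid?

The schema corresponds to reflexivity: \forall x Rxx.
F1: ✓.
F2: fails — world w0 does not see itself.
F3: fails — world s does not see itself.
Valid on: F1.

F1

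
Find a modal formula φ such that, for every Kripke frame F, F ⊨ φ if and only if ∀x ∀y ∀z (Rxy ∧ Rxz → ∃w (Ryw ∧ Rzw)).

◇□p → □◇p

This is convergence; the standard corresponding axiom is .2: ◇□p → □◇p.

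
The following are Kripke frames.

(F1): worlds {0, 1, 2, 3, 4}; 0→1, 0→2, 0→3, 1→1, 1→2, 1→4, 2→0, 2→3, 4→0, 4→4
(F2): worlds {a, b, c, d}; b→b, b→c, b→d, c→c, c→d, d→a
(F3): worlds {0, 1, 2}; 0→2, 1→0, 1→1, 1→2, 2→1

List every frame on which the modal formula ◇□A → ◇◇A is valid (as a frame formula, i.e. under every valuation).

(F3)

Frame correspondent (Sahlqvist): ∀x ∀y (xRy → ∃w (yRw ∧ xR²w)) — i.e. a generalized confluence (Geach) condition.
(F1): fails — 0R3 but no w with 3Rw and 0R²w.
(F2): fails — dRa but no w with aRw and dR²w.
(F3): condition met.
Valid on: (F3).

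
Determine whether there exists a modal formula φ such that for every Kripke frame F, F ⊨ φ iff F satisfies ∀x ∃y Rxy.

Yes: it is seriality, defined by the D schema □r → ◇r.
Suppose □r→◇r is valid. At any x set V(r)=W. Then □r at x, so ◇r at x, so x has a successor.

Definable; □r → ◇r defines it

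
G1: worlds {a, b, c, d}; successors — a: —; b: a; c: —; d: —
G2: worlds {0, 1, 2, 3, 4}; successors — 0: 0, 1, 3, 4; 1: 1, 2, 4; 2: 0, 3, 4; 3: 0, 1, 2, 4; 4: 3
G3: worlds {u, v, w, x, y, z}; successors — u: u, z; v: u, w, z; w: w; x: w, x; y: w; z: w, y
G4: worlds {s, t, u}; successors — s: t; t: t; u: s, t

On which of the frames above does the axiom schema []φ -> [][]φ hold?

G1, G4

Frame correspondent (Sahlqvist): forall x forall y forall z (Rxy & Ryz -> Rxz) — i.e. transitivity.
G1: ✓.
G2: fails — R34 and R43 but not R33.
G3: fails — Ruz and Rzy but not Ruy.
G4: ✓.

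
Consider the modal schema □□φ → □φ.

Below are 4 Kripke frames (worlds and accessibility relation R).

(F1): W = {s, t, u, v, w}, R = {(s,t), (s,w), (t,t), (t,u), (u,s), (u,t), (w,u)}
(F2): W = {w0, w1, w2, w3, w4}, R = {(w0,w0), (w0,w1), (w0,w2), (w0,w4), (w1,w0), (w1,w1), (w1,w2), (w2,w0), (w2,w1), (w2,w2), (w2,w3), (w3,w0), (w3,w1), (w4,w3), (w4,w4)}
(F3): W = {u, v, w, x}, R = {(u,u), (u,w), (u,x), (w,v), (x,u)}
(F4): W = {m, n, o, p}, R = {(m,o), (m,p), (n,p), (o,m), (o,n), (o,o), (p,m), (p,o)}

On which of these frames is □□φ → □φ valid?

(F2)

The schema corresponds to density: ∀x ∀y (Rxy → ∃z (Rxz ∧ Rzy)).
(F1): fails — Rwu but no z with Rwz and Rzu.
(F2): ✓.
(F3): fails — Rwv but no z with Rwz and Rzv.
(F4): fails — Rnp but no z with Rnz and Rzp.
Valid on: (F2).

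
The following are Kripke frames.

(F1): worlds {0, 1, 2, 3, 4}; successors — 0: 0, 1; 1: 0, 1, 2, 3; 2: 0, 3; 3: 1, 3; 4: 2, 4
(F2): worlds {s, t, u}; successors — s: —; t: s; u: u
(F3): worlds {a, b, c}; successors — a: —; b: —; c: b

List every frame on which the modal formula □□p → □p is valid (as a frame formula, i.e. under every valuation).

Frame correspondent (Sahlqvist): ∀x ∀y (Rxy → ∃z (Rxz ∧ Rzy)) — i.e. density.
(F1): holds.
(F2): fails — Rts but no z with Rtz and Rzs.
(F3): fails — Rcb but no z with Rcz and Rzb.

(F1)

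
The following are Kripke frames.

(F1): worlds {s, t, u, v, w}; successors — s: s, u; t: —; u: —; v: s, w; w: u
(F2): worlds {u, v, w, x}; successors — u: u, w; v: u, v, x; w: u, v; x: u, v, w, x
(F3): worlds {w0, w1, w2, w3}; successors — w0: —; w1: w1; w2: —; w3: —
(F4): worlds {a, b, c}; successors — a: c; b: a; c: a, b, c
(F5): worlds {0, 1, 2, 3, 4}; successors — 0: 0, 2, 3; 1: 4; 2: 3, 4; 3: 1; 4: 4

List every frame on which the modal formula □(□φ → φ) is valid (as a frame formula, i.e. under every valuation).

Frame correspondent (Sahlqvist): ∀x ∀y (Rxy → Ryy) — i.e. shift-reflexivity.
(F1): fails — Rwu but not Ruu.
(F2): fails — Rxw but not Rww.
(F3): condition met.
(F4): fails — Rba but not Raa.
(F5): fails — R02 but not R22.
Valid on: (F3).

(F3)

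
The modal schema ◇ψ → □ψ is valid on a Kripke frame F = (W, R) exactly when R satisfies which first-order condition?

partial functionality

Suppose ◇ψ→□ψ is valid. Take Rxy, Rxz and set V(ψ)={y}. Then ◇ψ at x, so □ψ at x, so ψ at z, i.e. z=y.
Conversely, any frame satisfying ∀x ∀y ∀z (Rxy ∧ Rxz → y = z) validates the schema.
Frame condition: ∀x ∀y ∀z (Rxy ∧ Rxz → y = z).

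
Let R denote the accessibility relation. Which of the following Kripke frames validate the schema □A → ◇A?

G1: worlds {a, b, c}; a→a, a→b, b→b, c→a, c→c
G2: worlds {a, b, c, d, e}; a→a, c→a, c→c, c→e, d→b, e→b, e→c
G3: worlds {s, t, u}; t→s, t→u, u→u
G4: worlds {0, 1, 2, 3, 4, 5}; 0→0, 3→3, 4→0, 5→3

This is the axiom for seriality; its first-order frame correspondent is ∀x ∃y Rxy.
G1: satisfies the condition.
G2: fails — world b has no successor.
G3: fails — world s has no successor.
G4: fails — world 1 has no successor.

G1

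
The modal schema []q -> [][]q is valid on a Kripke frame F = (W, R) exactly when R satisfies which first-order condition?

Suppose □q→□□q is valid. Take Rxy, Ryz and set V(q)={w : Rxw}. Then □q at x, so □□q at x, so □q at y, so q at z, i.e. Rxz.
The converse is a direct semantic check.
Frame condition: forall x forall y forall z (Rxy & Ryz -> Rxz).

transitivity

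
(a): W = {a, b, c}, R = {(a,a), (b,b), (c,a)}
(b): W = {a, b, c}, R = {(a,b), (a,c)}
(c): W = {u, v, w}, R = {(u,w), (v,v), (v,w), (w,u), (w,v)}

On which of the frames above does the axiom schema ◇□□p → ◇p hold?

(a), (c)

The schema corresponds to a generalized confluence (Geach) condition: ∀x ∀y (xRy → ∃w (yR²w ∧ xRw)).
(a): ✓.
(b): fails — aRb but no w with bR²w and aRw.
(c): ✓.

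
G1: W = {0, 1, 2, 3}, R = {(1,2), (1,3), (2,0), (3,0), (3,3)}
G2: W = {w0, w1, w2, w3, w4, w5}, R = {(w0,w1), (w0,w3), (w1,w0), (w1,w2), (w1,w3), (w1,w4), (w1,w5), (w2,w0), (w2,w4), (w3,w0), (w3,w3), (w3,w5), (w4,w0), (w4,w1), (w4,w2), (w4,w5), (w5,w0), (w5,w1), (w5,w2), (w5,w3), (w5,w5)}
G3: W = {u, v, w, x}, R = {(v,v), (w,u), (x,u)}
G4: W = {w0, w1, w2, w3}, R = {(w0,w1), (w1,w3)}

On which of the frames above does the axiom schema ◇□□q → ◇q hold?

G2

Frame correspondent (Sahlqvist): ∀x ∀y (xRy → ∃w (yR²w ∧ xRw)) — i.e. a generalized confluence (Geach) condition.
G1: fails — 1R2 but no w with 2R²w and 1Rw.
G2: satisfies the condition.
G3: fails — wRu but no t with uR²t and wRt.
G4: fails — w0Rw1 but no w with w1R²w and w0Rw.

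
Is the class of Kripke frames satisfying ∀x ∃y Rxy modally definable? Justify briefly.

This is a Sahlqvist condition; the D axiom □p → ◇p defines it.
Suppose □p→◇p is valid. At any x set V(p)=W. Then □p at x, so ◇p at x, so x has a successor.

Yes, by □p → ◇p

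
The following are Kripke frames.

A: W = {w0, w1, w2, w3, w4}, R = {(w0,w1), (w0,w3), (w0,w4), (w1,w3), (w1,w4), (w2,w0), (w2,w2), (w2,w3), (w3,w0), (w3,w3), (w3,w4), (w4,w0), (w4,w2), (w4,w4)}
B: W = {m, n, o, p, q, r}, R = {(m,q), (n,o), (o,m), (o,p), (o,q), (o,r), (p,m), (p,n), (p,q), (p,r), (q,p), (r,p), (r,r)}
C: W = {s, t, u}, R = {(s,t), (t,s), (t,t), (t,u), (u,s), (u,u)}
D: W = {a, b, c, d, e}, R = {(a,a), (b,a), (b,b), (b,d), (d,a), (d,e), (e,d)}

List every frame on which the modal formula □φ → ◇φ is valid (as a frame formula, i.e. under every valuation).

The schema corresponds to seriality: ∀x ∃y Rxy.
A: ✓.
B: ✓.
C: ✓.
D: fails — world c has no successor.

A, B, C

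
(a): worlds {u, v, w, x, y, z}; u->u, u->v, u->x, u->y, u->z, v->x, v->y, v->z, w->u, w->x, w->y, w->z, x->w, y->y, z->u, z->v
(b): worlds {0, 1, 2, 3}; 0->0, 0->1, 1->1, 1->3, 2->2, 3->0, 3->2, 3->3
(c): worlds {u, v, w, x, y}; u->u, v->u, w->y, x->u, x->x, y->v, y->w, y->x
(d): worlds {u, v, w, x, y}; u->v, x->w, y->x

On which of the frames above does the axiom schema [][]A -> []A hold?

The schema corresponds to density: forall x forall y (Rxy -> exists z (Rxz & Rzy)).
(a): fails — Rxw but no t with Rxt and Rtw.
(b): condition met.
(c): fails — Rwy but no z with Rwz and Rzy.
(d): fails — Ruv but no z with Ruz and Rzv.

(b)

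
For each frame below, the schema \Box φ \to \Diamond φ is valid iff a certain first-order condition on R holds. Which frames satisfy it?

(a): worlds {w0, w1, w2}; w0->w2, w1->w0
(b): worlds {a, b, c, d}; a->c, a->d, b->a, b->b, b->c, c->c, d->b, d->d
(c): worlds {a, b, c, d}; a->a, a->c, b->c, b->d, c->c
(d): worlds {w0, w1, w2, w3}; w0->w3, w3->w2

This is the axiom for seriality; its first-order frame correspondent is \forall x \exists y Rxy.
(a): fails — world w2 has no successor.
(b): condition met.
(c): fails — world d has no successor.
(d): fails — world w1 has no successor.
Valid on: (b).

(b)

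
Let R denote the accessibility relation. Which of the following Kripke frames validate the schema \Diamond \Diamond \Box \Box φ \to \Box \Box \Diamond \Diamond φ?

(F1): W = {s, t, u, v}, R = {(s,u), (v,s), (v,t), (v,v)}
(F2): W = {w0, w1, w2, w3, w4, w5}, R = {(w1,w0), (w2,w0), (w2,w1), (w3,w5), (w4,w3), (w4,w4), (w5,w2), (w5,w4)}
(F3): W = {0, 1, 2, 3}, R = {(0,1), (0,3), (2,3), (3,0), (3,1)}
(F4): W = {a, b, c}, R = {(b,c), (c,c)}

(F4)

Frame correspondent (Sahlqvist): \forall x \forall y \forall z ((x R^2 y \wedge x R^2 z) \to \exists w (y R^2 w \wedge z R^2 w)) — i.e. a generalized confluence (Geach) condition.
(F1): fails — vR²s, vR²s but no w with sR²w and sR²w.
(F2): fails — w2R²w0, w2R²w0 but no w with w0R²w and w0R²w.
(F3): fails — 0R²0, 0R²1 but no w with 0R²w and 1R²w.
(F4): ✓.
Valid on: (F4).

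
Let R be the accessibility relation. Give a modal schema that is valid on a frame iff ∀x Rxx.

The condition is reflexivity. The T schema □ψ → ψ defines it.

□ψ → ψ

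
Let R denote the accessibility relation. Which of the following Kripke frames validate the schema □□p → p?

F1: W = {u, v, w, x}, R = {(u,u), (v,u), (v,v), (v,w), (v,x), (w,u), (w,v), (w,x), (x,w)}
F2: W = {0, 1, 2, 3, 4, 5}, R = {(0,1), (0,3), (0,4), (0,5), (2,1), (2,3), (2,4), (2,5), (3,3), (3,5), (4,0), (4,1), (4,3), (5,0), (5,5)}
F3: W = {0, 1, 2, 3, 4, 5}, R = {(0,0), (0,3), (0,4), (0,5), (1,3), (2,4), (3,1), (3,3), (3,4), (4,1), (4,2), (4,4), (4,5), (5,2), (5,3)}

This is the axiom for a generalized confluence (Geach) condition; its first-order frame correspondent is ∀x ∃w (xR²w ∧ x = w).
F1: condition met.
F2: fails — at 1 but no w with 1R²w and 1=w.
F3: fails — at 5 but no w with 5R²w and 5=w.

F1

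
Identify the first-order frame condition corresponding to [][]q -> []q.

density: forall x forall y (Rxy -> exists z (Rxz & Rzy))

Suppose □□q→□q is valid. Take Rxy and set V(q)={w : xR²w}. Then □□q at x, so □q at x, so q at y, i.e. ∃z(Rxz∧Rzy).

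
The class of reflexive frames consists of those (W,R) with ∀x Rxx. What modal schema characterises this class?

□q → q

The condition is reflexivity. The T schema □q → q defines it.
Suppose □q→q is valid. At any x set V(q)={w : Rxw}. Then □q holds at x, so q holds at x, i.e. Rxx.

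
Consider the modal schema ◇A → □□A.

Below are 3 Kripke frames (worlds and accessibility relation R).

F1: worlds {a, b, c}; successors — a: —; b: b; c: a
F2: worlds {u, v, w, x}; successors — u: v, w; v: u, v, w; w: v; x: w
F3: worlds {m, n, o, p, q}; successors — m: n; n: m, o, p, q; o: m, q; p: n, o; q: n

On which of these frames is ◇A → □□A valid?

The schema corresponds to a generalized confluence (Geach) condition: ∀x ∀y ∀z ((xRy ∧ xR²z) → ∃w (y = w ∧ z = w)).
F1: condition met.
F2: fails — uRv, uR²u but v ≠ u.
F3: fails — mRn, mR²m but n ≠ m.
Valid on: F1.

F1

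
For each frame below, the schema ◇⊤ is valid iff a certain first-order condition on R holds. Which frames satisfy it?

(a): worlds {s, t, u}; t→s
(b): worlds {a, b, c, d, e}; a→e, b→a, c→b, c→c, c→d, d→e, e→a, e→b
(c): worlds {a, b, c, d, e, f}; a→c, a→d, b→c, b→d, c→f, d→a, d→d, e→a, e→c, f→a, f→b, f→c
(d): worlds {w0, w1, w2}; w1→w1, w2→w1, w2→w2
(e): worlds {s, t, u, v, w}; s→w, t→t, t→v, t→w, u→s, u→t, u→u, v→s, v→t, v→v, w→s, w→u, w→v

(b), (c), (e)

This is the axiom for seriality; its first-order frame correspondent is ∀x ∃y Rxy.
(a): fails — world s has no successor.
(b): condition met.
(c): condition met.
(d): fails — world w0 has no successor.
(e): condition met.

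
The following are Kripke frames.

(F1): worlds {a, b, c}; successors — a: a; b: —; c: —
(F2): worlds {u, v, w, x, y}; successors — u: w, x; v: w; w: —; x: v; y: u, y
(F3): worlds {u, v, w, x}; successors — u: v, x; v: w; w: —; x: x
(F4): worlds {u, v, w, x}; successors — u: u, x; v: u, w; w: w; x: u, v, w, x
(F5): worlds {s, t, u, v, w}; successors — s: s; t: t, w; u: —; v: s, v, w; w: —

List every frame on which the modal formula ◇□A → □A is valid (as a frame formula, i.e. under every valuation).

(F1)

The schema corresponds to the Euclidean property: ∀x ∀y ∀z (Rxy ∧ Rxz → Ryz).
(F1): ✓.
(F2): fails — Ruw and Ruw but not Rww.
(F3): fails — Ruv and Ruv but not Rvv.
(F4): fails — Rvw and Rvu but not Rwu.
(F5): fails — Rtw and Rtw but not Rww.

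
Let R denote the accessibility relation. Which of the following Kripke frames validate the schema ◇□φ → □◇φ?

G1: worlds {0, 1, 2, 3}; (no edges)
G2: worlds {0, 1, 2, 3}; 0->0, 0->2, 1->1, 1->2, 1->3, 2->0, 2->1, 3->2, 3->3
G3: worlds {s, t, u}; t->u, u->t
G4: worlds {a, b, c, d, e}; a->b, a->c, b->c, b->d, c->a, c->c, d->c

G1, G3, G4

This is the axiom for convergence; its first-order frame correspondent is ∀x ∀y ∀z (Rxy ∧ Rxz → ∃w (Ryw ∧ Rzw)).
G1: satisfies the condition.
G2: fails — R12 and R13 but 2 and 3 have no common successor.
G3: satisfies the condition.
G4: satisfies the condition.
Valid on: G1, G3, G4.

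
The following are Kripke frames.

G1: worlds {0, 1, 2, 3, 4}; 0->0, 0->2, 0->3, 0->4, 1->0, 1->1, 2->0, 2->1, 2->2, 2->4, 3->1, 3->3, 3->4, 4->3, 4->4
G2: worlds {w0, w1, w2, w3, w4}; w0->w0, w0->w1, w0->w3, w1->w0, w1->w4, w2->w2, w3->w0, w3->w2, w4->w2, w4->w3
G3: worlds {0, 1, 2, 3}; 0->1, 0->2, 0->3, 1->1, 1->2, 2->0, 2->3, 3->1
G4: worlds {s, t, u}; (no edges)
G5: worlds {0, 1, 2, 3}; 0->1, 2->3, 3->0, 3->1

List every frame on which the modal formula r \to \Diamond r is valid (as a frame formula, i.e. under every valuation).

G1

Frame correspondent (Sahlqvist): \forall x Rxx — i.e. reflexivity.
G1: condition met.
G2: fails — world w1 does not see itself.
G3: fails — world 0 does not see itself.
G4: fails — world s does not see itself.
G5: fails — world 0 does not see itself.
Valid on: G1.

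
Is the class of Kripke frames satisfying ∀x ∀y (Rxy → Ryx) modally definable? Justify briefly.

Definable; r → □◇r defines it

Yes: it is symmetry, defined by the B schema r → □◇r.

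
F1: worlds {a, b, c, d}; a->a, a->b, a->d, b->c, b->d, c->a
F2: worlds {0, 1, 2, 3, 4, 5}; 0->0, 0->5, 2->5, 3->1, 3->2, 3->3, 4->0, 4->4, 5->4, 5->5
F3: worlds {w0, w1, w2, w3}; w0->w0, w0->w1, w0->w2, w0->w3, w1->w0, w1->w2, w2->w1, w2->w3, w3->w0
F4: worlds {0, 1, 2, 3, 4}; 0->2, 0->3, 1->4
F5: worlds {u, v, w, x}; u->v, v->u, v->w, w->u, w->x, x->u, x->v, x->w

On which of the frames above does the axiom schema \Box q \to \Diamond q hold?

F3, F5

This is the axiom for seriality; its first-order frame correspondent is \forall x \exists y Rxy.
F1: fails — world d has no successor.
F2: fails — world 1 has no successor.
F3: ✓.
F4: fails — world 2 has no successor.
F5: ✓.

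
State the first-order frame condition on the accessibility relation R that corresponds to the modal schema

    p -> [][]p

This is a Sahlqvist (Geach-type) schema ◇^0□^0p → □^2◇^0p.
Minimal-valuation argument: fix x; take any y with xR^0y and any z with xR^2z. Set V(p) to the set of worlds R-reachable from y in exactly 0 steps. Then □^0p holds at y, so the antecedent holds at x; validity forces ◇^0p at z, giving a w with zR^0w and yR^0w.
First-order correspondent: forall x forall z (x R^2 z -> exists w (x = w & z = w)).

forall x forall z (x R^2 z -> exists w (x = w & z = w))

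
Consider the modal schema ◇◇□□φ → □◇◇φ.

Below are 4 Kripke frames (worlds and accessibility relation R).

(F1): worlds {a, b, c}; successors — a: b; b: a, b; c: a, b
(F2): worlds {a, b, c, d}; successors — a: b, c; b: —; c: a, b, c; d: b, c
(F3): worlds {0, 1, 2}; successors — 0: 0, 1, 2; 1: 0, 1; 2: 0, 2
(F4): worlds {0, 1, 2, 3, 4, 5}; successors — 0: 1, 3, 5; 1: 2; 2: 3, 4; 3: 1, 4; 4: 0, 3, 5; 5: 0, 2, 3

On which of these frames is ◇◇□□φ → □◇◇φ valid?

This is the axiom for a generalized confluence (Geach) condition; its first-order frame correspondent is ∀x ∀y ∀z ((xR²y ∧ xRz) → ∃w (yR²w ∧ zR²w)).
(F1): condition met.
(F2): fails — aR²a, aRb but no w with aR²w and bR²w.
(F3): condition met.
(F4): condition met.
Valid on: (F1), (F3), (F4).

(F1), (F3), (F4)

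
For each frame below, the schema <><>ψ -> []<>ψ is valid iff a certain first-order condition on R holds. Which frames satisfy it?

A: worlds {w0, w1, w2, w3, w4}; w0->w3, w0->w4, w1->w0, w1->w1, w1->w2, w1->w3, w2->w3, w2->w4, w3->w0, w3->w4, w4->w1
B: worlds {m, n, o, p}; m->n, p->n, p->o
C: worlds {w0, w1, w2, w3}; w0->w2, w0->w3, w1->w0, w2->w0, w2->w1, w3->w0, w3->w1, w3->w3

This is the axiom for a generalized confluence (Geach) condition; its first-order frame correspondent is forall x forall y forall z ((x R^2 y & xRz) -> exists w (y = w & zRw)).
A: fails — w0R²w0, w0Rw4 but no w with w0=w and w4Rw.
B: satisfies the condition.
C: fails — w0R²w3, w0Rw2 but no w with w3=w and w2Rw.

B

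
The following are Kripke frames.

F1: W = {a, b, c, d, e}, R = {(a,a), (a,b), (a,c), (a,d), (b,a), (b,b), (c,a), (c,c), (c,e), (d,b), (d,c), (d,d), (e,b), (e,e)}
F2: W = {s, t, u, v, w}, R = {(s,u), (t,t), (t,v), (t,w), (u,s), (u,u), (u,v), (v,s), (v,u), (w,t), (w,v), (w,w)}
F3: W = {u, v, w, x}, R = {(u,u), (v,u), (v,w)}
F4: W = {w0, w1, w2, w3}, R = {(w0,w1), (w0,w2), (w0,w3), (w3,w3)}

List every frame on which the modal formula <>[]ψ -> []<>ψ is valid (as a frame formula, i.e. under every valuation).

F1

Frame correspondent (Sahlqvist): forall x forall y forall z (Rxy & Rxz -> exists w (Ryw & Rzw)) — i.e. convergence.
F1: condition met.
F2: fails — Rtv and Rtw but v and w have no common successor.
F3: fails — Rvu and Rvw but u and w have no common successor.
F4: fails — Rw0w1 and Rw0w1 but w1 and w1 have no common successor.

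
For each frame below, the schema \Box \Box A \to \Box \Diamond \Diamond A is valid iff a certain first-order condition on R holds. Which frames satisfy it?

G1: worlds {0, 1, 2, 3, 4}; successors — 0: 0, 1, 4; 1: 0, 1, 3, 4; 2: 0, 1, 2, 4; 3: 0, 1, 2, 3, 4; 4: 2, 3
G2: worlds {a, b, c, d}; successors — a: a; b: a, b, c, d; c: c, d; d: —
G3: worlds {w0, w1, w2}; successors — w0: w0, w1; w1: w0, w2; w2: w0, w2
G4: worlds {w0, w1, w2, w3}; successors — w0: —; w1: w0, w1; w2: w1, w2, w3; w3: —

This is the axiom for a generalized confluence (Geach) condition; its first-order frame correspondent is \forall x \forall z (xRz \to \exists w (x R^2 w \wedge z R^2 w)).
G1: ✓.
G2: fails — bRd but no w with bR²w and dR²w.
G3: ✓.
G4: fails — w1Rw0 but no w with w1R²w and w0R²w.

G1, G3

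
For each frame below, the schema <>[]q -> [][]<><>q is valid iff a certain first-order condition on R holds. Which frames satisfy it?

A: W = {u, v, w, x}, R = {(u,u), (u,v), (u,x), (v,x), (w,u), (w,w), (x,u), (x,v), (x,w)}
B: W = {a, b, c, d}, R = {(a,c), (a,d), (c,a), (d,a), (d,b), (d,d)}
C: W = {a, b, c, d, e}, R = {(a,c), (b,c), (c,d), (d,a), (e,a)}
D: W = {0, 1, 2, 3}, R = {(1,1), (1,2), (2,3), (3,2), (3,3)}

D

The schema corresponds to a generalized confluence (Geach) condition: forall x forall y forall z ((xRy & x R^2 z) -> exists w (yRw & z R^2 w)).
A: fails — uRv, uR²v but no t with vRt and vR²t.
B: fails — aRc, aR²b but no w with cRw and bR²w.
C: fails — aRc, aR²d but no w with cRw and dR²w.
D: ✓.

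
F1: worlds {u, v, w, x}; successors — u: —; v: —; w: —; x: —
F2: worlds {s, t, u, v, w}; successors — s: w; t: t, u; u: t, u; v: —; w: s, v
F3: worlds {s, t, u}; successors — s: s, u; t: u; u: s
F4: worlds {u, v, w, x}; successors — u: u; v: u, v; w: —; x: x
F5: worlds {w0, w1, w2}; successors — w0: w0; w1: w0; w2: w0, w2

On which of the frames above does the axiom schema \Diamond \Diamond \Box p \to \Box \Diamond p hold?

F1, F3, F4, F5

The schema corresponds to a generalized confluence (Geach) condition: \forall x \forall y \forall z ((x R^2 y \wedge xRz) \to \exists w (yRw \wedge zRw)).
F1: satisfies the condition.
F2: fails — sR²s, sRw but no w* with sRw* and wRw*.
F3: satisfies the condition.
F4: satisfies the condition.
F5: satisfies the condition.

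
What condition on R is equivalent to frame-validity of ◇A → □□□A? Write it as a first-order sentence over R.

This is a Sahlqvist (Geach-type) schema ◇^1□^0A → □^3◇^0A.
Minimal-valuation argument: fix x; take any y with xR^1y and any z with xR^3z. Set V(A) to the set of worlds R-reachable from y in exactly 0 steps. Then □^0A holds at y, so the antecedent holds at x; validity forces ◇^0A at z, giving a w with zR^0w and yR^0w.
First-order correspondent: ∀x ∀y ∀z ((xRy ∧ xR³z) → ∃w (y = w ∧ z = w)).

∀x ∀y ∀z ((xRy ∧ xR³z) → ∃w (y = w ∧ z = w))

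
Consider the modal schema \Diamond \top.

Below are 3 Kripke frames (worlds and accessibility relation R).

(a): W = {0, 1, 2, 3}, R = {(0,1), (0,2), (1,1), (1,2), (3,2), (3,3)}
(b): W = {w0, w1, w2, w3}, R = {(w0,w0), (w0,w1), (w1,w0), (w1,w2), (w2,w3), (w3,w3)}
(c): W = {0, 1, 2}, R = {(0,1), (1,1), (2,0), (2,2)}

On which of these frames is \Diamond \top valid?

The schema corresponds to seriality: \forall x \exists y Rxy.
(a): fails — world 2 has no successor.
(b): satisfies the condition.
(c): satisfies the condition.
Valid on: (b), (c).

(b), (c)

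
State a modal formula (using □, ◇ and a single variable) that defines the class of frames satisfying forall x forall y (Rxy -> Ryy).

The condition is shift-reflexivity. The T□ schema □(□s → s) defines it.

□(□s → s)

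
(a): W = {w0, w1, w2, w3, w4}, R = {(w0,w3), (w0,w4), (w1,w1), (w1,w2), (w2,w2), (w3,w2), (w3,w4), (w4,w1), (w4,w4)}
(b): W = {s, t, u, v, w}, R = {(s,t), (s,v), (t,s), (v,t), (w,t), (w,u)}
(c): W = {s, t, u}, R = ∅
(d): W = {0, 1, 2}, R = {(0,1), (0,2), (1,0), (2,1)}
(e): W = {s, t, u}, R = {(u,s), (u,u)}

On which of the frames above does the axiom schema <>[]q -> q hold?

Frame correspondent (Sahlqvist): forall x forall y (Rxy -> Ryx) — i.e. symmetry.
(a): fails — Rw1w2 but not Rw2w1.
(b): fails — Rwt but not Rtw.
(c): satisfies the condition.
(d): fails — R21 but not R12.
(e): fails — Rus but not Rsu.
Valid on: (c).

(c)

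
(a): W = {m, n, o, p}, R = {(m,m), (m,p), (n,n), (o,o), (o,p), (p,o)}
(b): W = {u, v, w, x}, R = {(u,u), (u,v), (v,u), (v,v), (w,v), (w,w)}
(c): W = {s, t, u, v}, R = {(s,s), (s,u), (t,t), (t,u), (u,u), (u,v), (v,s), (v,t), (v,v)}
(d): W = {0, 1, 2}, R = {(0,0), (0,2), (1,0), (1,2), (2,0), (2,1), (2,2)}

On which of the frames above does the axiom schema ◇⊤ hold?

(a), (c), (d)

This is the axiom for seriality; its first-order frame correspondent is ∀x ∃y Rxy.
(a): holds.
(b): fails — world x has no successor.
(c): holds.
(d): holds.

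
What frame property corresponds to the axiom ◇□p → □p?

Equivalently (dual form): ◇p → □◇p.
Suppose ◇p→□◇p is valid. Take Rxy, Rxz and set V(p)={y}. Then ◇p at x, so □◇p at x, so ◇p at z, so some w with Rzw has p; w=y, i.e. Rzy. By symmetry of the argument, Ryz.

the Euclidean property: ∀x ∀y ∀z (Rxy ∧ Rxz → Ryz)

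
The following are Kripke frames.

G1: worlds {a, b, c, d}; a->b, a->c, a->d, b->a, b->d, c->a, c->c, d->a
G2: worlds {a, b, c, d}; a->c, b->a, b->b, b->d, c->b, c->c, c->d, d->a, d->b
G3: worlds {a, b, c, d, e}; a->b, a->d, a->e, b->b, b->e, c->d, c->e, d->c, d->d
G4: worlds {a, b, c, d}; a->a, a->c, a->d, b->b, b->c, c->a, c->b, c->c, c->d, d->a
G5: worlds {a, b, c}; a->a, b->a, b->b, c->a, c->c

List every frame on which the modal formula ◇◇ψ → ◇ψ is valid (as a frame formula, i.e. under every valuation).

This is the axiom for transitivity; its first-order frame correspondent is ∀x ∀y ∀z (Rxy ∧ Ryz → Rxz).
G1: fails — Rab and Rba but not Raa.
G2: fails — Rcd and Rda but not Rca.
G3: fails — Rcd and Rdc but not Rcc.
G4: fails — Rbc and Rcd but not Rbd.
G5: condition met.
Valid on: G5.

G5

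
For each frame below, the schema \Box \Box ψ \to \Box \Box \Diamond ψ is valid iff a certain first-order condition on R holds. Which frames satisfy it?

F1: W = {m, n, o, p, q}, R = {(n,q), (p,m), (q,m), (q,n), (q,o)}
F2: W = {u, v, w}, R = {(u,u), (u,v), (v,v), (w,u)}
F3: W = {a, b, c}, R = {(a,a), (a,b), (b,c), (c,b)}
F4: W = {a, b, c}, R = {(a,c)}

F2, F4

The schema corresponds to a generalized confluence (Geach) condition: \forall x \forall z (x R^2 z \to \exists w (x R^2 w \wedge zRw)).
F1: fails — nR²m but no w with nR²w and mRw.
F2: condition met.
F3: fails — bR²b but no w with bR²w and bRw.
F4: condition met.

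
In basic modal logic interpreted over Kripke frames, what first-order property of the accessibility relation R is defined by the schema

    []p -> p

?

This is the T axiom.
It corresponds to reflexivity: forall x Rxx.

reflexivity: forall x Rxx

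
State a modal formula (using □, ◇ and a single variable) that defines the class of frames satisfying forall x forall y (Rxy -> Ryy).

□(□p → p)

A defining formula is □(□p → p) (the T□ axiom).
Suppose □(□p→p) is valid. Take Rxy and set V(p)={w : Ryw}. Then at y, □p holds; since □(□p→p) at x, □p→p at y, so p at y, i.e. Ryy.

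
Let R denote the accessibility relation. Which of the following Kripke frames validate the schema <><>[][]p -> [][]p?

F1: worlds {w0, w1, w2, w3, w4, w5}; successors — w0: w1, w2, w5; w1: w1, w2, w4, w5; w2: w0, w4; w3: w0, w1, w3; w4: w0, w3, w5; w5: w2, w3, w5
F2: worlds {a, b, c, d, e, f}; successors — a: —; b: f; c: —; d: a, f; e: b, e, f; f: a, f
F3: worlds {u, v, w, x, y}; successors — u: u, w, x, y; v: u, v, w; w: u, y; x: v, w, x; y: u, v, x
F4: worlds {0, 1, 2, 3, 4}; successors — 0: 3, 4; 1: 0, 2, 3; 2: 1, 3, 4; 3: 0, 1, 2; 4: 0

F3

Frame correspondent (Sahlqvist): forall x forall y forall z ((x R^2 y & x R^2 z) -> exists w (y R^2 w & z = w)) — i.e. a generalized confluence (Geach) condition.
F1: fails — w0R²w2, w0R²w4 but no w with w2R²w and w4=w.
F2: fails — bR²a, bR²a but no w with aR²w and a=w.
F3: ✓.
F4: fails — 1R²0, 1R²3 but no w with 0R²w and 3=w.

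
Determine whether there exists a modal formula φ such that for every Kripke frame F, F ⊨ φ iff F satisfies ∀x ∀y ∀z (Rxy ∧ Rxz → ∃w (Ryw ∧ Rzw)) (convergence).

Definable; ◇□q → □◇q defines it

This is a Sahlqvist condition; the .2 axiom ◇□q → □◇q defines it.
Suppose ◇□q→□◇q is valid. Take Rxy, Rxz and set V(q)={w : Ryw}. Then □q at y so ◇□q at x, so □◇q at x, so ◇q at z, giving w with Rzw and Ryw.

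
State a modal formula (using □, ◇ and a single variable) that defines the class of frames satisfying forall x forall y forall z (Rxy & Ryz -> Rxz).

□q → □□q

A defining formula is □q → □□q (the 4 axiom).
Suppose □q→□□q is valid. Take Rxy, Ryz and set V(q)={w : Rxw}. Then □q at x, so □□q at x, so □q at y, so q at z, i.e. Rxz.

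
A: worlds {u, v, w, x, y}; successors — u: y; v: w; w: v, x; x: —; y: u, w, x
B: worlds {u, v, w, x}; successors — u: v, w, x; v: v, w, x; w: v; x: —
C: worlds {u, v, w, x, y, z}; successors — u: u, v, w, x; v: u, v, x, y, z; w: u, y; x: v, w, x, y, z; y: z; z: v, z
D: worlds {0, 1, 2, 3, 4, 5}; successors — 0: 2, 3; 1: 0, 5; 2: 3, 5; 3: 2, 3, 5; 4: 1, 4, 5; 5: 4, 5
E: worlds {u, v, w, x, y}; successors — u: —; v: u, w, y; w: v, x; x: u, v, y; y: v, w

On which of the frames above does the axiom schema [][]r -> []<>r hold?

Frame correspondent (Sahlqvist): forall x forall z (xRz -> exists w (x R^2 w & zRw)) — i.e. a generalized confluence (Geach) condition.
A: fails — wRx but no t with wR²t and xRt.
B: fails — uRx but no t with uR²t and xRt.
C: holds.
D: holds.
E: fails — vRu but no t with vR²t and uRt.
Valid on: C, D.

C, D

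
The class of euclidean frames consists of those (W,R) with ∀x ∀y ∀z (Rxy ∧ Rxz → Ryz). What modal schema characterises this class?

The condition is the Euclidean property. The 5 schema ◇q → □◇q defines it.
Suppose ◇q→□◇q is valid. Take Rxy, Rxz and set V(q)={y}. Then ◇q at x, so □◇q at x, so ◇q at z, so some w with Rzw has q; w=y, i.e. Rzy. By symmetry of the argument, Ryz.

◇q → □◇q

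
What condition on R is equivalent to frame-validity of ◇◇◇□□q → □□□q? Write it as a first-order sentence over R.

This is a Sahlqvist (Geach-type) schema ◇^3□^2q → □^3◇^0q.
Minimal-valuation argument: fix x; take any y with xR^3y and any z with xR^3z. Set V(q) to the set of worlds R-reachable from y in exactly 2 steps. Then □^2q holds at y, so the antecedent holds at x; validity forces ◇^0q at z, giving a w with zR^0w and yR^2w.
First-order correspondent: ∀x ∀y ∀z ((xR³y ∧ xR³z) → ∃w (yR²w ∧ z = w)).

∀x ∀y ∀z ((xR³y ∧ xR³z) → ∃w (yR²w ∧ z = w))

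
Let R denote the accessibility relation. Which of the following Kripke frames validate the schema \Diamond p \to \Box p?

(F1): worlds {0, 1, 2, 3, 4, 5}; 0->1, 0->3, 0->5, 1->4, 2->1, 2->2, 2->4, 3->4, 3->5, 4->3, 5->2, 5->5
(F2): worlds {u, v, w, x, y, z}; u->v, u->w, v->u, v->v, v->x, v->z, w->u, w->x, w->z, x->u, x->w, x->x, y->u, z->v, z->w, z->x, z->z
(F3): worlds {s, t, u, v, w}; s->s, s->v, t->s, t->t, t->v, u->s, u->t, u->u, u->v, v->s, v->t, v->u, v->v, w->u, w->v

The schema corresponds to partial functionality: \forall x \forall y \forall z (Rxy \wedge Rxz \to y = z).
(F1): fails — 0 sees both 1 and 3.
(F2): fails — u sees both v and w.
(F3): fails — s sees both s and v.

none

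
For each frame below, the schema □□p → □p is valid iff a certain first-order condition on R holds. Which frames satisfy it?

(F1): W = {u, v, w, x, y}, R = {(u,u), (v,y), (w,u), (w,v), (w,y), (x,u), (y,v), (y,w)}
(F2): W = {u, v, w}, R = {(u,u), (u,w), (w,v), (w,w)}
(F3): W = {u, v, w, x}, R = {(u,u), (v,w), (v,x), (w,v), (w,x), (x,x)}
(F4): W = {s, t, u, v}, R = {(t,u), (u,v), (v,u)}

(F2)

This is the axiom for density; its first-order frame correspondent is ∀x ∀y (Rxy → ∃z (Rxz ∧ Rzy)).
(F1): fails — Ryw but no z with Ryz and Rzw.
(F2): holds.
(F3): fails — Rvw but no z with Rvz and Rzw.
(F4): fails — Rtu but no z with Rtz and Rzu.
Valid on: (F2).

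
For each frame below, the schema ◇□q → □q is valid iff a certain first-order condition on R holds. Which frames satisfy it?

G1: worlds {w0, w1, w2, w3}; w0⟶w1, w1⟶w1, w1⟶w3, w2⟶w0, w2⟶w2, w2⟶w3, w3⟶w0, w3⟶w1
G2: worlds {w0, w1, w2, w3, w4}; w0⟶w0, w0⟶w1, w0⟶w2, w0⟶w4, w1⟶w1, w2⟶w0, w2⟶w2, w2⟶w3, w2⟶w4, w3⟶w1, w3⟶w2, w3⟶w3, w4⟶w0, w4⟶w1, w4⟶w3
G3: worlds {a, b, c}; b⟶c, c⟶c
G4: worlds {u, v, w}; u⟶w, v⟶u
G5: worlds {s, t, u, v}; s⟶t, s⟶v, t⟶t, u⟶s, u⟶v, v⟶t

This is the axiom for the Euclidean property; its first-order frame correspondent is ∀x ∀y ∀z (Rxy ∧ Rxz → Ryz).
G1: fails — Rw1w3 and Rw1w3 but not Rw3w3.
G2: fails — Rw0w4 and Rw0w4 but not Rw4w4.
G3: holds.
G4: fails — Ruw and Ruw but not Rww.
G5: fails — Rsv and Rsv but not Rvv.
Valid on: G3.

G3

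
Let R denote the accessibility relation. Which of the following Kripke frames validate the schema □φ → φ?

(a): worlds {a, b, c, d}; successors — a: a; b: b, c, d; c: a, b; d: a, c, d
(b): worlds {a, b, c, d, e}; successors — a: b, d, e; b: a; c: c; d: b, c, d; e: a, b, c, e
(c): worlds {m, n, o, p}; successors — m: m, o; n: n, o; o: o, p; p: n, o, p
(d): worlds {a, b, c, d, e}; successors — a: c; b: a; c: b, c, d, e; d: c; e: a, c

(c)

This is the axiom for reflexivity; its first-order frame correspondent is ∀x Rxx.
(a): fails — world c does not see itself.
(b): fails — world a does not see itself.
(c): ✓.
(d): fails — world a does not see itself.
Valid on: (c).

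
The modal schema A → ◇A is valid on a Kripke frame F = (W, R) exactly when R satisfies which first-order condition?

Equivalently (dual form): □A → A.
Suppose □A→A is valid. At any x set V(A)={w : Rxw}. Then □A holds at x, so A holds at x, i.e. Rxx.
Conversely, on a frame with reflexivity the schema holds at every world under every valuation.
Frame condition: ∀x Rxx.

reflexivity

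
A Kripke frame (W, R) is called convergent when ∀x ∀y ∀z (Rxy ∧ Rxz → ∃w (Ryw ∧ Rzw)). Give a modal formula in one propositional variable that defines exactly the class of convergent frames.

This is convergence; the standard corresponding axiom is .2: ◇□r → □◇r.
Suppose ◇□r→□◇r is valid. Take Rxy, Rxz and set V(r)={w : Ryw}. Then □r at y so ◇□r at x, so □◇r at x, so ◇r at z, giving w with Rzw and Ryw.

◇□r → □◇r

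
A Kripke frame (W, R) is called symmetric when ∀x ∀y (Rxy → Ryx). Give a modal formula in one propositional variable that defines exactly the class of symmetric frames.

The condition is symmetry. The B schema ψ → □◇ψ defines it.
Suppose ψ→□◇ψ is valid. Take Rxy and set V(ψ)={x}. Then ψ at x, so □◇ψ at x, so ◇ψ at y, so some z with Ryz has ψ; z=x, i.e. Ryx.

ψ → □◇ψ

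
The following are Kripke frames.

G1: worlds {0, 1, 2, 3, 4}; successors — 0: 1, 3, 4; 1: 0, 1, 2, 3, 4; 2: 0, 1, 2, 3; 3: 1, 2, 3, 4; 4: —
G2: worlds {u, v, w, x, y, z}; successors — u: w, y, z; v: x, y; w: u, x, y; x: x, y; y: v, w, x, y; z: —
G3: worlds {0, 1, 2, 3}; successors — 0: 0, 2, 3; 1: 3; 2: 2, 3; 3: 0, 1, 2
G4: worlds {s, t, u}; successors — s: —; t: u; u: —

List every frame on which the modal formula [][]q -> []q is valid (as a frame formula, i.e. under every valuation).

This is the axiom for density; its first-order frame correspondent is forall x forall y (Rxy -> exists z (Rxz & Rzy)).
G1: satisfies the condition.
G2: fails — Ruz but no t with Rut and Rtz.
G3: fails — R31 but no z with R3z and Rz1.
G4: fails — Rtu but no z with Rtz and Rzu.

G1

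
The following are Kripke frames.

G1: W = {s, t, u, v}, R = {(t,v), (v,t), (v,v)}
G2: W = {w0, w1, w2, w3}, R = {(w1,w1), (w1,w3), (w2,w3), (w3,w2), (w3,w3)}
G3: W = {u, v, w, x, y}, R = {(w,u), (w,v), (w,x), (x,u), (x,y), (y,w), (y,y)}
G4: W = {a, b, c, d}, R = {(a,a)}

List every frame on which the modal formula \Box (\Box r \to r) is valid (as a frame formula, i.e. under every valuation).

G4

This is the axiom for shift-reflexivity; its first-order frame correspondent is \forall x \forall y (Rxy \to Ryy).
G1: fails — Rvt but not Rtt.
G2: fails — Rw3w2 but not Rw2w2.
G3: fails — Rwu but not Ruu.
G4: ✓.
Valid on: G4.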